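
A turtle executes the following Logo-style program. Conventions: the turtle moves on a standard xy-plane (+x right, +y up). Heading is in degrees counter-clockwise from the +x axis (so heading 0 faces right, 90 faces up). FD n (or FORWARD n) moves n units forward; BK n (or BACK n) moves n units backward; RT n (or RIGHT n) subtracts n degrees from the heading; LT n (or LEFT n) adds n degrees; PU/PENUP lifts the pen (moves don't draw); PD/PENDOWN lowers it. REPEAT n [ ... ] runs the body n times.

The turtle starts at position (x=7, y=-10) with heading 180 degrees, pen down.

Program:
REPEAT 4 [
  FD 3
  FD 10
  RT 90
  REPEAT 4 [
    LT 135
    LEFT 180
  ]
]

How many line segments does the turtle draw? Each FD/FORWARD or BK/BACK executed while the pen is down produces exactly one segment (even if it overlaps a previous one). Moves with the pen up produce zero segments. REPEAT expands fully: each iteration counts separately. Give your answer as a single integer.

Executing turtle program step by step:
Start: pos=(7,-10), heading=180, pen down
REPEAT 4 [
  -- iteration 1/4 --
  FD 3: (7,-10) -> (4,-10) [heading=180, draw]
  FD 10: (4,-10) -> (-6,-10) [heading=180, draw]
  RT 90: heading 180 -> 90
  REPEAT 4 [
    -- iteration 1/4 --
    LT 135: heading 90 -> 225
    LT 180: heading 225 -> 45
    -- iteration 2/4 --
    LT 135: heading 45 -> 180
    LT 180: heading 180 -> 0
    -- iteration 3/4 --
    LT 135: heading 0 -> 135
    LT 180: heading 135 -> 315
    -- iteration 4/4 --
    LT 135: heading 315 -> 90
    LT 180: heading 90 -> 270
  ]
  -- iteration 2/4 --
  FD 3: (-6,-10) -> (-6,-13) [heading=270, draw]
  FD 10: (-6,-13) -> (-6,-23) [heading=270, draw]
  RT 90: heading 270 -> 180
  REPEAT 4 [
    -- iteration 1/4 --
    LT 135: heading 180 -> 315
    LT 180: heading 315 -> 135
    -- iteration 2/4 --
    LT 135: heading 135 -> 270
    LT 180: heading 270 -> 90
    -- iteration 3/4 --
    LT 135: heading 90 -> 225
    LT 180: heading 225 -> 45
    -- iteration 4/4 --
    LT 135: heading 45 -> 180
    LT 180: heading 180 -> 0
  ]
  -- iteration 3/4 --
  FD 3: (-6,-23) -> (-3,-23) [heading=0, draw]
  FD 10: (-3,-23) -> (7,-23) [heading=0, draw]
  RT 90: heading 0 -> 270
  REPEAT 4 [
    -- iteration 1/4 --
    LT 135: heading 270 -> 45
    LT 180: heading 45 -> 225
    -- iteration 2/4 --
    LT 135: heading 225 -> 0
    LT 180: heading 0 -> 180
    -- iteration 3/4 --
    LT 135: heading 180 -> 315
    LT 180: heading 315 -> 135
    -- iteration 4/4 --
    LT 135: heading 135 -> 270
    LT 180: heading 270 -> 90
  ]
  -- iteration 4/4 --
  FD 3: (7,-23) -> (7,-20) [heading=90, draw]
  FD 10: (7,-20) -> (7,-10) [heading=90, draw]
  RT 90: heading 90 -> 0
  REPEAT 4 [
    -- iteration 1/4 --
    LT 135: heading 0 -> 135
    LT 180: heading 135 -> 315
    -- iteration 2/4 --
    LT 135: heading 315 -> 90
    LT 180: heading 90 -> 270
    -- iteration 3/4 --
    LT 135: heading 270 -> 45
    LT 180: heading 45 -> 225
    -- iteration 4/4 --
    LT 135: heading 225 -> 0
    LT 180: heading 0 -> 180
  ]
]
Final: pos=(7,-10), heading=180, 8 segment(s) drawn
Segments drawn: 8

Answer: 8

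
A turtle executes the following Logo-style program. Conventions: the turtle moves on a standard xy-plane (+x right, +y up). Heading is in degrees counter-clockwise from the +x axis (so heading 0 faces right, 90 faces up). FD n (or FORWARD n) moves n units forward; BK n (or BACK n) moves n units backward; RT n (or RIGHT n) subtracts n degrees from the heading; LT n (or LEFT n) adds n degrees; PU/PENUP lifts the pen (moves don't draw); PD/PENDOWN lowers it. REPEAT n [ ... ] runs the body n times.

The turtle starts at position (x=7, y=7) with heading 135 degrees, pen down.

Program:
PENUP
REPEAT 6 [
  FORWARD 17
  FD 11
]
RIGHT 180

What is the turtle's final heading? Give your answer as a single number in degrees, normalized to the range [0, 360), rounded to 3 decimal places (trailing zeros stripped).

Answer: 315

Derivation:
Executing turtle program step by step:
Start: pos=(7,7), heading=135, pen down
PU: pen up
REPEAT 6 [
  -- iteration 1/6 --
  FD 17: (7,7) -> (-5.021,19.021) [heading=135, move]
  FD 11: (-5.021,19.021) -> (-12.799,26.799) [heading=135, move]
  -- iteration 2/6 --
  FD 17: (-12.799,26.799) -> (-24.82,38.82) [heading=135, move]
  FD 11: (-24.82,38.82) -> (-32.598,46.598) [heading=135, move]
  -- iteration 3/6 --
  FD 17: (-32.598,46.598) -> (-44.619,58.619) [heading=135, move]
  FD 11: (-44.619,58.619) -> (-52.397,66.397) [heading=135, move]
  -- iteration 4/6 --
  FD 17: (-52.397,66.397) -> (-64.418,78.418) [heading=135, move]
  FD 11: (-64.418,78.418) -> (-72.196,86.196) [heading=135, move]
  -- iteration 5/6 --
  FD 17: (-72.196,86.196) -> (-84.217,98.217) [heading=135, move]
  FD 11: (-84.217,98.217) -> (-91.995,105.995) [heading=135, move]
  -- iteration 6/6 --
  FD 17: (-91.995,105.995) -> (-104.016,118.016) [heading=135, move]
  FD 11: (-104.016,118.016) -> (-111.794,125.794) [heading=135, move]
]
RT 180: heading 135 -> 315
Final: pos=(-111.794,125.794), heading=315, 0 segment(s) drawn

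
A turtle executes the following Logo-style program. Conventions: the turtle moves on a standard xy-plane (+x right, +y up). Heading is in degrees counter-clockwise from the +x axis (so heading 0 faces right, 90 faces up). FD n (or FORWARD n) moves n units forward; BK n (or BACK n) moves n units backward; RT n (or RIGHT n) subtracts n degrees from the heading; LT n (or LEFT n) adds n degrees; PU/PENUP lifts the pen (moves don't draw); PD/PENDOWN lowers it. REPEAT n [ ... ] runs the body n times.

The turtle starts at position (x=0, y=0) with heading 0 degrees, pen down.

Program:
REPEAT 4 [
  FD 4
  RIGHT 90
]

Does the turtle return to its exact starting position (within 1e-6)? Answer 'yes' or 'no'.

Answer: yes

Derivation:
Executing turtle program step by step:
Start: pos=(0,0), heading=0, pen down
REPEAT 4 [
  -- iteration 1/4 --
  FD 4: (0,0) -> (4,0) [heading=0, draw]
  RT 90: heading 0 -> 270
  -- iteration 2/4 --
  FD 4: (4,0) -> (4,-4) [heading=270, draw]
  RT 90: heading 270 -> 180
  -- iteration 3/4 --
  FD 4: (4,-4) -> (0,-4) [heading=180, draw]
  RT 90: heading 180 -> 90
  -- iteration 4/4 --
  FD 4: (0,-4) -> (0,0) [heading=90, draw]
  RT 90: heading 90 -> 0
]
Final: pos=(0,0), heading=0, 4 segment(s) drawn

Start position: (0, 0)
Final position: (0, 0)
Distance = 0; < 1e-6 -> CLOSED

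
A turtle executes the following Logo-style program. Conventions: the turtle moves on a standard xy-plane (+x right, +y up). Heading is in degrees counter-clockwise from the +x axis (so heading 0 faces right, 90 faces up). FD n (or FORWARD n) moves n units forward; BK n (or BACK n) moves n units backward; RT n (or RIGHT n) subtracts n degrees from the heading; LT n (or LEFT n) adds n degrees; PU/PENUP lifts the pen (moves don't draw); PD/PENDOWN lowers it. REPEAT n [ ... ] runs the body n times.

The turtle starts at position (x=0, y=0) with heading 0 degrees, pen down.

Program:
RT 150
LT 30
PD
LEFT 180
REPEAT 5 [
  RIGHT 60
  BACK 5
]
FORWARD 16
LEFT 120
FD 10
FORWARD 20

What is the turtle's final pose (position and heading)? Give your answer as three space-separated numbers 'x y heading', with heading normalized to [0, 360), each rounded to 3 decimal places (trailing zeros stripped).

Answer: -20.5 -7.794 240

Derivation:
Executing turtle program step by step:
Start: pos=(0,0), heading=0, pen down
RT 150: heading 0 -> 210
LT 30: heading 210 -> 240
PD: pen down
LT 180: heading 240 -> 60
REPEAT 5 [
  -- iteration 1/5 --
  RT 60: heading 60 -> 0
  BK 5: (0,0) -> (-5,0) [heading=0, draw]
  -- iteration 2/5 --
  RT 60: heading 0 -> 300
  BK 5: (-5,0) -> (-7.5,4.33) [heading=300, draw]
  -- iteration 3/5 --
  RT 60: heading 300 -> 240
  BK 5: (-7.5,4.33) -> (-5,8.66) [heading=240, draw]
  -- iteration 4/5 --
  RT 60: heading 240 -> 180
  BK 5: (-5,8.66) -> (0,8.66) [heading=180, draw]
  -- iteration 5/5 --
  RT 60: heading 180 -> 120
  BK 5: (0,8.66) -> (2.5,4.33) [heading=120, draw]
]
FD 16: (2.5,4.33) -> (-5.5,18.187) [heading=120, draw]
LT 120: heading 120 -> 240
FD 10: (-5.5,18.187) -> (-10.5,9.526) [heading=240, draw]
FD 20: (-10.5,9.526) -> (-20.5,-7.794) [heading=240, draw]
Final: pos=(-20.5,-7.794), heading=240, 8 segment(s) drawn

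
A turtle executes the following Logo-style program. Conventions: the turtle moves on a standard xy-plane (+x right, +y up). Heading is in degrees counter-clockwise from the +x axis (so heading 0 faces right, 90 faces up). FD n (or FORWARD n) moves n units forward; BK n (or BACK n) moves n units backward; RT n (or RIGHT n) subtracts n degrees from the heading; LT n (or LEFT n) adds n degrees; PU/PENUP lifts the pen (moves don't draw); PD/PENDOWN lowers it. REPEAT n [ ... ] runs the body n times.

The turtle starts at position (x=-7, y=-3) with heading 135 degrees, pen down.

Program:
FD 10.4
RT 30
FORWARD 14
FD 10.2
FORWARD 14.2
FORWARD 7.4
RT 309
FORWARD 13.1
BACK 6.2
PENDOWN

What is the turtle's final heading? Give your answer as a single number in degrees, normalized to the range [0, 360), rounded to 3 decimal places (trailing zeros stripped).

Answer: 156

Derivation:
Executing turtle program step by step:
Start: pos=(-7,-3), heading=135, pen down
FD 10.4: (-7,-3) -> (-14.354,4.354) [heading=135, draw]
RT 30: heading 135 -> 105
FD 14: (-14.354,4.354) -> (-17.977,17.877) [heading=105, draw]
FD 10.2: (-17.977,17.877) -> (-20.617,27.729) [heading=105, draw]
FD 14.2: (-20.617,27.729) -> (-24.293,41.445) [heading=105, draw]
FD 7.4: (-24.293,41.445) -> (-26.208,48.593) [heading=105, draw]
RT 309: heading 105 -> 156
FD 13.1: (-26.208,48.593) -> (-38.175,53.922) [heading=156, draw]
BK 6.2: (-38.175,53.922) -> (-32.511,51.4) [heading=156, draw]
PD: pen down
Final: pos=(-32.511,51.4), heading=156, 7 segment(s) drawn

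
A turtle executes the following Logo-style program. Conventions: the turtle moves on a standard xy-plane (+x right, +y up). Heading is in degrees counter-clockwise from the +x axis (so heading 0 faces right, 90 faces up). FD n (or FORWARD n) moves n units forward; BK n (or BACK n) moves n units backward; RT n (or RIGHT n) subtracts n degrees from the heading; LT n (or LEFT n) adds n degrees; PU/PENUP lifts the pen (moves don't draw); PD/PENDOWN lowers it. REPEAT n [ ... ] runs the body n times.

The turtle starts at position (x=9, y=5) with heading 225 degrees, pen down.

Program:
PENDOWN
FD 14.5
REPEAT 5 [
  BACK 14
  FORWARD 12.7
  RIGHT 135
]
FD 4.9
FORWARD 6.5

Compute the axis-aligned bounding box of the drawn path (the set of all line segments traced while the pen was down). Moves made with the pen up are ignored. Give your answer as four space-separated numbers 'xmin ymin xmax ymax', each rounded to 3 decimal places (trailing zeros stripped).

Executing turtle program step by step:
Start: pos=(9,5), heading=225, pen down
PD: pen down
FD 14.5: (9,5) -> (-1.253,-5.253) [heading=225, draw]
REPEAT 5 [
  -- iteration 1/5 --
  BK 14: (-1.253,-5.253) -> (8.646,4.646) [heading=225, draw]
  FD 12.7: (8.646,4.646) -> (-0.334,-4.334) [heading=225, draw]
  RT 135: heading 225 -> 90
  -- iteration 2/5 --
  BK 14: (-0.334,-4.334) -> (-0.334,-18.334) [heading=90, draw]
  FD 12.7: (-0.334,-18.334) -> (-0.334,-5.634) [heading=90, draw]
  RT 135: heading 90 -> 315
  -- iteration 3/5 --
  BK 14: (-0.334,-5.634) -> (-10.233,4.266) [heading=315, draw]
  FD 12.7: (-10.233,4.266) -> (-1.253,-4.715) [heading=315, draw]
  RT 135: heading 315 -> 180
  -- iteration 4/5 --
  BK 14: (-1.253,-4.715) -> (12.747,-4.715) [heading=180, draw]
  FD 12.7: (12.747,-4.715) -> (0.047,-4.715) [heading=180, draw]
  RT 135: heading 180 -> 45
  -- iteration 5/5 --
  BK 14: (0.047,-4.715) -> (-9.853,-14.614) [heading=45, draw]
  FD 12.7: (-9.853,-14.614) -> (-0.872,-5.634) [heading=45, draw]
  RT 135: heading 45 -> 270
]
FD 4.9: (-0.872,-5.634) -> (-0.872,-10.534) [heading=270, draw]
FD 6.5: (-0.872,-10.534) -> (-0.872,-17.034) [heading=270, draw]
Final: pos=(-0.872,-17.034), heading=270, 13 segment(s) drawn

Segment endpoints: x in {-10.233, -9.853, -1.253, -0.872, -0.872, -0.872, -0.334, -0.334, -0.334, 0.047, 8.646, 9, 12.747}, y in {-18.334, -17.034, -14.614, -10.534, -5.634, -5.253, -4.715, -4.715, -4.334, 4.266, 4.646, 5}
xmin=-10.233, ymin=-18.334, xmax=12.747, ymax=5

Answer: -10.233 -18.334 12.747 5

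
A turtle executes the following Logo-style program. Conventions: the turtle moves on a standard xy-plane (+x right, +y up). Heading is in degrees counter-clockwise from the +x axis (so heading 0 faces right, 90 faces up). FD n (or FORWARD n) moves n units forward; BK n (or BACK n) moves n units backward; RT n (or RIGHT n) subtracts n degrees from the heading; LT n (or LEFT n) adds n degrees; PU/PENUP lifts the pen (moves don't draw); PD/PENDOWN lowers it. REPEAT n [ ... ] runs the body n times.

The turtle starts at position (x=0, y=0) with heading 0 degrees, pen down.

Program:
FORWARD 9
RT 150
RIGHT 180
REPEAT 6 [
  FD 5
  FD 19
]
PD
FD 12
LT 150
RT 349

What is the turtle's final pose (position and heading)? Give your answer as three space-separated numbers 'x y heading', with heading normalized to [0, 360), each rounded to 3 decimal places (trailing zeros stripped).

Answer: 144.1 78 191

Derivation:
Executing turtle program step by step:
Start: pos=(0,0), heading=0, pen down
FD 9: (0,0) -> (9,0) [heading=0, draw]
RT 150: heading 0 -> 210
RT 180: heading 210 -> 30
REPEAT 6 [
  -- iteration 1/6 --
  FD 5: (9,0) -> (13.33,2.5) [heading=30, draw]
  FD 19: (13.33,2.5) -> (29.785,12) [heading=30, draw]
  -- iteration 2/6 --
  FD 5: (29.785,12) -> (34.115,14.5) [heading=30, draw]
  FD 19: (34.115,14.5) -> (50.569,24) [heading=30, draw]
  -- iteration 3/6 --
  FD 5: (50.569,24) -> (54.899,26.5) [heading=30, draw]
  FD 19: (54.899,26.5) -> (71.354,36) [heading=30, draw]
  -- iteration 4/6 --
  FD 5: (71.354,36) -> (75.684,38.5) [heading=30, draw]
  FD 19: (75.684,38.5) -> (92.138,48) [heading=30, draw]
  -- iteration 5/6 --
  FD 5: (92.138,48) -> (96.469,50.5) [heading=30, draw]
  FD 19: (96.469,50.5) -> (112.923,60) [heading=30, draw]
  -- iteration 6/6 --
  FD 5: (112.923,60) -> (117.253,62.5) [heading=30, draw]
  FD 19: (117.253,62.5) -> (133.708,72) [heading=30, draw]
]
PD: pen down
FD 12: (133.708,72) -> (144.1,78) [heading=30, draw]
LT 150: heading 30 -> 180
RT 349: heading 180 -> 191
Final: pos=(144.1,78), heading=191, 14 segment(s) drawn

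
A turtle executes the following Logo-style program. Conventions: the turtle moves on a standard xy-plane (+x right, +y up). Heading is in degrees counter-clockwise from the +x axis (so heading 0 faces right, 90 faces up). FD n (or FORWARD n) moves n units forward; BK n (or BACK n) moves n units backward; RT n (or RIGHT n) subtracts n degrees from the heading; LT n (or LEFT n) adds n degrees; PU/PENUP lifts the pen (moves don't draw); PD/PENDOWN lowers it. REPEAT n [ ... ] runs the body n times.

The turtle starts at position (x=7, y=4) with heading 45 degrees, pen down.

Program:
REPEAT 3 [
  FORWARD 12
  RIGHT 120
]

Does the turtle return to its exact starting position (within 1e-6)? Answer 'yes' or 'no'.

Executing turtle program step by step:
Start: pos=(7,4), heading=45, pen down
REPEAT 3 [
  -- iteration 1/3 --
  FD 12: (7,4) -> (15.485,12.485) [heading=45, draw]
  RT 120: heading 45 -> 285
  -- iteration 2/3 --
  FD 12: (15.485,12.485) -> (18.591,0.894) [heading=285, draw]
  RT 120: heading 285 -> 165
  -- iteration 3/3 --
  FD 12: (18.591,0.894) -> (7,4) [heading=165, draw]
  RT 120: heading 165 -> 45
]
Final: pos=(7,4), heading=45, 3 segment(s) drawn

Start position: (7, 4)
Final position: (7, 4)
Distance = 0; < 1e-6 -> CLOSED

Answer: yes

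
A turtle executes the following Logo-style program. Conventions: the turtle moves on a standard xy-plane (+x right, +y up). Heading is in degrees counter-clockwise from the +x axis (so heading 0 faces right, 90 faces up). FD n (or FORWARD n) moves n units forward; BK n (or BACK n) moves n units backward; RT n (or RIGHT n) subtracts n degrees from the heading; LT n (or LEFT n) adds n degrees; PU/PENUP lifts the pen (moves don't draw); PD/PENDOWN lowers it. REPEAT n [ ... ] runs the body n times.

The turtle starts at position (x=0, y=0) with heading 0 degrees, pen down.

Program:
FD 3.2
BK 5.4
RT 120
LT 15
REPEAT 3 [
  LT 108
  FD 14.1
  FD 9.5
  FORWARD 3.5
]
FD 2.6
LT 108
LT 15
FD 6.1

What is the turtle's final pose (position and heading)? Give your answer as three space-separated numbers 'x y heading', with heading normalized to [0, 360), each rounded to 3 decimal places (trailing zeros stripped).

Executing turtle program step by step:
Start: pos=(0,0), heading=0, pen down
FD 3.2: (0,0) -> (3.2,0) [heading=0, draw]
BK 5.4: (3.2,0) -> (-2.2,0) [heading=0, draw]
RT 120: heading 0 -> 240
LT 15: heading 240 -> 255
REPEAT 3 [
  -- iteration 1/3 --
  LT 108: heading 255 -> 3
  FD 14.1: (-2.2,0) -> (11.881,0.738) [heading=3, draw]
  FD 9.5: (11.881,0.738) -> (21.368,1.235) [heading=3, draw]
  FD 3.5: (21.368,1.235) -> (24.863,1.418) [heading=3, draw]
  -- iteration 2/3 --
  LT 108: heading 3 -> 111
  FD 14.1: (24.863,1.418) -> (19.81,14.582) [heading=111, draw]
  FD 9.5: (19.81,14.582) -> (16.405,23.451) [heading=111, draw]
  FD 3.5: (16.405,23.451) -> (15.151,26.718) [heading=111, draw]
  -- iteration 3/3 --
  LT 108: heading 111 -> 219
  FD 14.1: (15.151,26.718) -> (4.193,17.845) [heading=219, draw]
  FD 9.5: (4.193,17.845) -> (-3.19,11.866) [heading=219, draw]
  FD 3.5: (-3.19,11.866) -> (-5.91,9.664) [heading=219, draw]
]
FD 2.6: (-5.91,9.664) -> (-7.93,8.028) [heading=219, draw]
LT 108: heading 219 -> 327
LT 15: heading 327 -> 342
FD 6.1: (-7.93,8.028) -> (-2.129,6.143) [heading=342, draw]
Final: pos=(-2.129,6.143), heading=342, 13 segment(s) drawn

Answer: -2.129 6.143 342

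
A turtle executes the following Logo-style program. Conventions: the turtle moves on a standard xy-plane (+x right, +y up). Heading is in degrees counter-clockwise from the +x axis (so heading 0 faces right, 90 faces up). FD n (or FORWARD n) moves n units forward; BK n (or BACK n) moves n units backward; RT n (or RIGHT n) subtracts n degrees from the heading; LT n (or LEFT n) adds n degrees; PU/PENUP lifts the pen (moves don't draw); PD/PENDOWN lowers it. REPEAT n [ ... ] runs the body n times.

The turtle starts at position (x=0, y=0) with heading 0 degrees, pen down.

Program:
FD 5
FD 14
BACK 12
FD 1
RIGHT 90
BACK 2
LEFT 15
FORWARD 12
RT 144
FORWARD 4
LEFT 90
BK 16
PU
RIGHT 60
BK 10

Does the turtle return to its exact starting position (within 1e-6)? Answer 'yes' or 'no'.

Answer: no

Derivation:
Executing turtle program step by step:
Start: pos=(0,0), heading=0, pen down
FD 5: (0,0) -> (5,0) [heading=0, draw]
FD 14: (5,0) -> (19,0) [heading=0, draw]
BK 12: (19,0) -> (7,0) [heading=0, draw]
FD 1: (7,0) -> (8,0) [heading=0, draw]
RT 90: heading 0 -> 270
BK 2: (8,0) -> (8,2) [heading=270, draw]
LT 15: heading 270 -> 285
FD 12: (8,2) -> (11.106,-9.591) [heading=285, draw]
RT 144: heading 285 -> 141
FD 4: (11.106,-9.591) -> (7.997,-7.074) [heading=141, draw]
LT 90: heading 141 -> 231
BK 16: (7.997,-7.074) -> (18.066,5.361) [heading=231, draw]
PU: pen up
RT 60: heading 231 -> 171
BK 10: (18.066,5.361) -> (27.943,3.796) [heading=171, move]
Final: pos=(27.943,3.796), heading=171, 8 segment(s) drawn

Start position: (0, 0)
Final position: (27.943, 3.796)
Distance = 28.2; >= 1e-6 -> NOT closed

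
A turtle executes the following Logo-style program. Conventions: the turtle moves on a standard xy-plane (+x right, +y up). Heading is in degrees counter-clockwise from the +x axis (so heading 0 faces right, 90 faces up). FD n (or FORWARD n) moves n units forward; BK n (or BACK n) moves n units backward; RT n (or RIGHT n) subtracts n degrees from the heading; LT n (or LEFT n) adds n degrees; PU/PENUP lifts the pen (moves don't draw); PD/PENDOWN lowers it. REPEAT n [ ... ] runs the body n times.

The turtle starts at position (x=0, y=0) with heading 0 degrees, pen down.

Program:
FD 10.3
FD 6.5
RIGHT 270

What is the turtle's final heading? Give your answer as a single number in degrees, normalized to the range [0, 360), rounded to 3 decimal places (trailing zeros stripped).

Executing turtle program step by step:
Start: pos=(0,0), heading=0, pen down
FD 10.3: (0,0) -> (10.3,0) [heading=0, draw]
FD 6.5: (10.3,0) -> (16.8,0) [heading=0, draw]
RT 270: heading 0 -> 90
Final: pos=(16.8,0), heading=90, 2 segment(s) drawn

Answer: 90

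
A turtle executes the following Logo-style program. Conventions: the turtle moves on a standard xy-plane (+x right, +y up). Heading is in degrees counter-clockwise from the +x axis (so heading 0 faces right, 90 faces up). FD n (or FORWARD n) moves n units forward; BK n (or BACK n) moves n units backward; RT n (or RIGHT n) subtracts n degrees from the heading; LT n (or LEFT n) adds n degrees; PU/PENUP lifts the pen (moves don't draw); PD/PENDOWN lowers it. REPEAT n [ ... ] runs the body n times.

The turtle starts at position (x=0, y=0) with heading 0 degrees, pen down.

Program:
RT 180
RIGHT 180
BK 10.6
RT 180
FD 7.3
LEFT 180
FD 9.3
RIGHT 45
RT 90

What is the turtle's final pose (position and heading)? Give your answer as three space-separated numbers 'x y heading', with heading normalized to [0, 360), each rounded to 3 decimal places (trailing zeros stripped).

Executing turtle program step by step:
Start: pos=(0,0), heading=0, pen down
RT 180: heading 0 -> 180
RT 180: heading 180 -> 0
BK 10.6: (0,0) -> (-10.6,0) [heading=0, draw]
RT 180: heading 0 -> 180
FD 7.3: (-10.6,0) -> (-17.9,0) [heading=180, draw]
LT 180: heading 180 -> 0
FD 9.3: (-17.9,0) -> (-8.6,0) [heading=0, draw]
RT 45: heading 0 -> 315
RT 90: heading 315 -> 225
Final: pos=(-8.6,0), heading=225, 3 segment(s) drawn

Answer: -8.6 0 225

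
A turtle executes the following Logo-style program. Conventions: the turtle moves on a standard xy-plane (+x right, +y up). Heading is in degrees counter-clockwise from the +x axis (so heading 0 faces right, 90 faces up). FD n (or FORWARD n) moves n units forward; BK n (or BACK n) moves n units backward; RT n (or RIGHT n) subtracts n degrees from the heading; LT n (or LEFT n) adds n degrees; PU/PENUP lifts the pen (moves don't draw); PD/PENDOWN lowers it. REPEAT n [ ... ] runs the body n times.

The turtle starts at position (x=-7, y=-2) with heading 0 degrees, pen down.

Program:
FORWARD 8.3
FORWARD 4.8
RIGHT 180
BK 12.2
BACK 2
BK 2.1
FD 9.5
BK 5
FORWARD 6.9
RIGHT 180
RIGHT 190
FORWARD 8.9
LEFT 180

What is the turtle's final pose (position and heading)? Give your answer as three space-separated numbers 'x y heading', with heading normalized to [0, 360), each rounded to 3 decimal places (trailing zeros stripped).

Executing turtle program step by step:
Start: pos=(-7,-2), heading=0, pen down
FD 8.3: (-7,-2) -> (1.3,-2) [heading=0, draw]
FD 4.8: (1.3,-2) -> (6.1,-2) [heading=0, draw]
RT 180: heading 0 -> 180
BK 12.2: (6.1,-2) -> (18.3,-2) [heading=180, draw]
BK 2: (18.3,-2) -> (20.3,-2) [heading=180, draw]
BK 2.1: (20.3,-2) -> (22.4,-2) [heading=180, draw]
FD 9.5: (22.4,-2) -> (12.9,-2) [heading=180, draw]
BK 5: (12.9,-2) -> (17.9,-2) [heading=180, draw]
FD 6.9: (17.9,-2) -> (11,-2) [heading=180, draw]
RT 180: heading 180 -> 0
RT 190: heading 0 -> 170
FD 8.9: (11,-2) -> (2.235,-0.455) [heading=170, draw]
LT 180: heading 170 -> 350
Final: pos=(2.235,-0.455), heading=350, 9 segment(s) drawn

Answer: 2.235 -0.455 350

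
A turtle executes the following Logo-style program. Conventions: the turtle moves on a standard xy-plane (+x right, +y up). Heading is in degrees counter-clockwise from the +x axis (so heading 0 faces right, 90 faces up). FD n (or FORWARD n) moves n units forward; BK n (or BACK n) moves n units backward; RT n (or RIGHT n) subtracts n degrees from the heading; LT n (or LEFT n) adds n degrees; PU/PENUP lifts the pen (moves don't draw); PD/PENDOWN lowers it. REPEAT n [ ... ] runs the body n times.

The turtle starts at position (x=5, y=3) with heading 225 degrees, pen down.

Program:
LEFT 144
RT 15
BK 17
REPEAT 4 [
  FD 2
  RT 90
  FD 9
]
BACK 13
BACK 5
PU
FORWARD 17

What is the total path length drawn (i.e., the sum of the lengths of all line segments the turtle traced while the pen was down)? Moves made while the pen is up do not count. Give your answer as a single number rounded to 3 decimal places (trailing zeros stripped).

Answer: 79

Derivation:
Executing turtle program step by step:
Start: pos=(5,3), heading=225, pen down
LT 144: heading 225 -> 9
RT 15: heading 9 -> 354
BK 17: (5,3) -> (-11.907,4.777) [heading=354, draw]
REPEAT 4 [
  -- iteration 1/4 --
  FD 2: (-11.907,4.777) -> (-9.918,4.568) [heading=354, draw]
  RT 90: heading 354 -> 264
  FD 9: (-9.918,4.568) -> (-10.859,-4.383) [heading=264, draw]
  -- iteration 2/4 --
  FD 2: (-10.859,-4.383) -> (-11.068,-6.372) [heading=264, draw]
  RT 90: heading 264 -> 174
  FD 9: (-11.068,-6.372) -> (-20.018,-5.431) [heading=174, draw]
  -- iteration 3/4 --
  FD 2: (-20.018,-5.431) -> (-22.007,-5.222) [heading=174, draw]
  RT 90: heading 174 -> 84
  FD 9: (-22.007,-5.222) -> (-21.067,3.729) [heading=84, draw]
  -- iteration 4/4 --
  FD 2: (-21.067,3.729) -> (-20.858,5.718) [heading=84, draw]
  RT 90: heading 84 -> 354
  FD 9: (-20.858,5.718) -> (-11.907,4.777) [heading=354, draw]
]
BK 13: (-11.907,4.777) -> (-24.836,6.136) [heading=354, draw]
BK 5: (-24.836,6.136) -> (-29.808,6.658) [heading=354, draw]
PU: pen up
FD 17: (-29.808,6.658) -> (-12.901,4.882) [heading=354, move]
Final: pos=(-12.901,4.882), heading=354, 11 segment(s) drawn

Segment lengths:
  seg 1: (5,3) -> (-11.907,4.777), length = 17
  seg 2: (-11.907,4.777) -> (-9.918,4.568), length = 2
  seg 3: (-9.918,4.568) -> (-10.859,-4.383), length = 9
  seg 4: (-10.859,-4.383) -> (-11.068,-6.372), length = 2
  seg 5: (-11.068,-6.372) -> (-20.018,-5.431), length = 9
  seg 6: (-20.018,-5.431) -> (-22.007,-5.222), length = 2
  seg 7: (-22.007,-5.222) -> (-21.067,3.729), length = 9
  seg 8: (-21.067,3.729) -> (-20.858,5.718), length = 2
  seg 9: (-20.858,5.718) -> (-11.907,4.777), length = 9
  seg 10: (-11.907,4.777) -> (-24.836,6.136), length = 13
  seg 11: (-24.836,6.136) -> (-29.808,6.658), length = 5
Total = 79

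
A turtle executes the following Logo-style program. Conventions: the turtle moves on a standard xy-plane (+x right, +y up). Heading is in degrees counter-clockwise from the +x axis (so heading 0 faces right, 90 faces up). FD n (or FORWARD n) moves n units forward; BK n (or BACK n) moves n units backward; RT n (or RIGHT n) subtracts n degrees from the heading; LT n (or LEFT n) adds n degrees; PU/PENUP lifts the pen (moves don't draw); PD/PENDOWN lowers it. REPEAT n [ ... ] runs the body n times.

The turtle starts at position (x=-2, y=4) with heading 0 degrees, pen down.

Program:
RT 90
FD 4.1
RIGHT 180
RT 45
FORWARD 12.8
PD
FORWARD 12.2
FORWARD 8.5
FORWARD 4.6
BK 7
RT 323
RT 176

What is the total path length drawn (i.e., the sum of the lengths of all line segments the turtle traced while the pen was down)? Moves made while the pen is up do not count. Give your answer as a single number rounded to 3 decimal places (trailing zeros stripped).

Answer: 49.2

Derivation:
Executing turtle program step by step:
Start: pos=(-2,4), heading=0, pen down
RT 90: heading 0 -> 270
FD 4.1: (-2,4) -> (-2,-0.1) [heading=270, draw]
RT 180: heading 270 -> 90
RT 45: heading 90 -> 45
FD 12.8: (-2,-0.1) -> (7.051,8.951) [heading=45, draw]
PD: pen down
FD 12.2: (7.051,8.951) -> (15.678,17.578) [heading=45, draw]
FD 8.5: (15.678,17.578) -> (21.688,23.588) [heading=45, draw]
FD 4.6: (21.688,23.588) -> (24.941,26.841) [heading=45, draw]
BK 7: (24.941,26.841) -> (19.991,21.891) [heading=45, draw]
RT 323: heading 45 -> 82
RT 176: heading 82 -> 266
Final: pos=(19.991,21.891), heading=266, 6 segment(s) drawn

Segment lengths:
  seg 1: (-2,4) -> (-2,-0.1), length = 4.1
  seg 2: (-2,-0.1) -> (7.051,8.951), length = 12.8
  seg 3: (7.051,8.951) -> (15.678,17.578), length = 12.2
  seg 4: (15.678,17.578) -> (21.688,23.588), length = 8.5
  seg 5: (21.688,23.588) -> (24.941,26.841), length = 4.6
  seg 6: (24.941,26.841) -> (19.991,21.891), length = 7
Total = 49.2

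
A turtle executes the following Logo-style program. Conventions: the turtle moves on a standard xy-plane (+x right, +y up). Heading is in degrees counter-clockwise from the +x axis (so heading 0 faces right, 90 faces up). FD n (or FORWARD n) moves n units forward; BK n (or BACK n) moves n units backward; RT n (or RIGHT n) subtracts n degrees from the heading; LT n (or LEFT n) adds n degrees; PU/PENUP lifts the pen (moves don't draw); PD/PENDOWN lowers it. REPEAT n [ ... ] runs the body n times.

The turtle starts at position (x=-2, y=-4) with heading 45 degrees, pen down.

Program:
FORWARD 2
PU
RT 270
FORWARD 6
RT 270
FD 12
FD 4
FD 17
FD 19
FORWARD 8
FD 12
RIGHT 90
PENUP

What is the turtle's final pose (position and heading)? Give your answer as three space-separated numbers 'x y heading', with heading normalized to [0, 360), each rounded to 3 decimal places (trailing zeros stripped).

Executing turtle program step by step:
Start: pos=(-2,-4), heading=45, pen down
FD 2: (-2,-4) -> (-0.586,-2.586) [heading=45, draw]
PU: pen up
RT 270: heading 45 -> 135
FD 6: (-0.586,-2.586) -> (-4.828,1.657) [heading=135, move]
RT 270: heading 135 -> 225
FD 12: (-4.828,1.657) -> (-13.314,-6.828) [heading=225, move]
FD 4: (-13.314,-6.828) -> (-16.142,-9.657) [heading=225, move]
FD 17: (-16.142,-9.657) -> (-28.163,-21.678) [heading=225, move]
FD 19: (-28.163,-21.678) -> (-41.598,-35.113) [heading=225, move]
FD 8: (-41.598,-35.113) -> (-47.255,-40.77) [heading=225, move]
FD 12: (-47.255,-40.77) -> (-55.74,-49.255) [heading=225, move]
RT 90: heading 225 -> 135
PU: pen up
Final: pos=(-55.74,-49.255), heading=135, 1 segment(s) drawn

Answer: -55.74 -49.255 135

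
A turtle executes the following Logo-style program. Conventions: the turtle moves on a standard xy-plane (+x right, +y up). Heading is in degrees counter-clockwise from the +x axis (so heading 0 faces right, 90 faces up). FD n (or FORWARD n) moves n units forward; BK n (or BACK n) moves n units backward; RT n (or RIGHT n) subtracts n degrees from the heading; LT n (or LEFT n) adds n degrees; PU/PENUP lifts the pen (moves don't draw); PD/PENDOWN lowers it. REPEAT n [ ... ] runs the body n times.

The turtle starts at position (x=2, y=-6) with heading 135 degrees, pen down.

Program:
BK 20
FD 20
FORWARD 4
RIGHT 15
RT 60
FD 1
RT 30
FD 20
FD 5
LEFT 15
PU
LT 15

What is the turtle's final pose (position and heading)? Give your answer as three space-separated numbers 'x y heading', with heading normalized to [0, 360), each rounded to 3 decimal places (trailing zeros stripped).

Answer: 21.322 10.194 60

Derivation:
Executing turtle program step by step:
Start: pos=(2,-6), heading=135, pen down
BK 20: (2,-6) -> (16.142,-20.142) [heading=135, draw]
FD 20: (16.142,-20.142) -> (2,-6) [heading=135, draw]
FD 4: (2,-6) -> (-0.828,-3.172) [heading=135, draw]
RT 15: heading 135 -> 120
RT 60: heading 120 -> 60
FD 1: (-0.828,-3.172) -> (-0.328,-2.306) [heading=60, draw]
RT 30: heading 60 -> 30
FD 20: (-0.328,-2.306) -> (16.992,7.694) [heading=30, draw]
FD 5: (16.992,7.694) -> (21.322,10.194) [heading=30, draw]
LT 15: heading 30 -> 45
PU: pen up
LT 15: heading 45 -> 60
Final: pos=(21.322,10.194), heading=60, 6 segment(s) drawn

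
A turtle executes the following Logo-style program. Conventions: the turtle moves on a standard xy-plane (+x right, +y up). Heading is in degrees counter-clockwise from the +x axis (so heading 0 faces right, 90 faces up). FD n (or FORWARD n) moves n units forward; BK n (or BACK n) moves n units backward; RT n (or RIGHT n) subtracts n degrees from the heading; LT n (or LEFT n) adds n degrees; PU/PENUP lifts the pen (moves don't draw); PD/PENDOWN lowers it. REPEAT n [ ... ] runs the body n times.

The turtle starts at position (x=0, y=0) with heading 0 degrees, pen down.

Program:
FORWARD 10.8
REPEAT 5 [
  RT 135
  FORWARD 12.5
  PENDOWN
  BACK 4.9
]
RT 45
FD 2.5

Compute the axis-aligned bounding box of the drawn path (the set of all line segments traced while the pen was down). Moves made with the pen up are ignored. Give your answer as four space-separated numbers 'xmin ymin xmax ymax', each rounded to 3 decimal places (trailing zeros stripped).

Executing turtle program step by step:
Start: pos=(0,0), heading=0, pen down
FD 10.8: (0,0) -> (10.8,0) [heading=0, draw]
REPEAT 5 [
  -- iteration 1/5 --
  RT 135: heading 0 -> 225
  FD 12.5: (10.8,0) -> (1.961,-8.839) [heading=225, draw]
  PD: pen down
  BK 4.9: (1.961,-8.839) -> (5.426,-5.374) [heading=225, draw]
  -- iteration 2/5 --
  RT 135: heading 225 -> 90
  FD 12.5: (5.426,-5.374) -> (5.426,7.126) [heading=90, draw]
  PD: pen down
  BK 4.9: (5.426,7.126) -> (5.426,2.226) [heading=90, draw]
  -- iteration 3/5 --
  RT 135: heading 90 -> 315
  FD 12.5: (5.426,2.226) -> (14.265,-6.613) [heading=315, draw]
  PD: pen down
  BK 4.9: (14.265,-6.613) -> (10.8,-3.148) [heading=315, draw]
  -- iteration 4/5 --
  RT 135: heading 315 -> 180
  FD 12.5: (10.8,-3.148) -> (-1.7,-3.148) [heading=180, draw]
  PD: pen down
  BK 4.9: (-1.7,-3.148) -> (3.2,-3.148) [heading=180, draw]
  -- iteration 5/5 --
  RT 135: heading 180 -> 45
  FD 12.5: (3.2,-3.148) -> (12.039,5.691) [heading=45, draw]
  PD: pen down
  BK 4.9: (12.039,5.691) -> (8.574,2.226) [heading=45, draw]
]
RT 45: heading 45 -> 0
FD 2.5: (8.574,2.226) -> (11.074,2.226) [heading=0, draw]
Final: pos=(11.074,2.226), heading=0, 12 segment(s) drawn

Segment endpoints: x in {-1.7, 0, 1.961, 3.2, 5.426, 5.426, 5.426, 8.574, 10.8, 11.074, 12.039, 14.265}, y in {-8.839, -6.613, -5.374, -3.148, -3.148, -3.148, 0, 2.226, 2.226, 2.226, 5.691, 7.126}
xmin=-1.7, ymin=-8.839, xmax=14.265, ymax=7.126

Answer: -1.7 -8.839 14.265 7.126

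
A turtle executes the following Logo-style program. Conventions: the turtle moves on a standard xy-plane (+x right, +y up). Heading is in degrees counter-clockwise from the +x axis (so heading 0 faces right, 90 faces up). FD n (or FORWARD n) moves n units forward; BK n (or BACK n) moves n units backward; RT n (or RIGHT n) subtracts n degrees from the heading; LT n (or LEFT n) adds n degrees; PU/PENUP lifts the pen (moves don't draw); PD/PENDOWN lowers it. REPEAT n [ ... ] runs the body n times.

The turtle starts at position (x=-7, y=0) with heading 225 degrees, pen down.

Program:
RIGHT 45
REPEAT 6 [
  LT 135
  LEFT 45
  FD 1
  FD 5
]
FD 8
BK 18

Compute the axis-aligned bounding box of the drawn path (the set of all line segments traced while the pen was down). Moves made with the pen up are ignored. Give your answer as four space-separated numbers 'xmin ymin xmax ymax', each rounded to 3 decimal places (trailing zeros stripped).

Answer: -15 0 3 0

Derivation:
Executing turtle program step by step:
Start: pos=(-7,0), heading=225, pen down
RT 45: heading 225 -> 180
REPEAT 6 [
  -- iteration 1/6 --
  LT 135: heading 180 -> 315
  LT 45: heading 315 -> 0
  FD 1: (-7,0) -> (-6,0) [heading=0, draw]
  FD 5: (-6,0) -> (-1,0) [heading=0, draw]
  -- iteration 2/6 --
  LT 135: heading 0 -> 135
  LT 45: heading 135 -> 180
  FD 1: (-1,0) -> (-2,0) [heading=180, draw]
  FD 5: (-2,0) -> (-7,0) [heading=180, draw]
  -- iteration 3/6 --
  LT 135: heading 180 -> 315
  LT 45: heading 315 -> 0
  FD 1: (-7,0) -> (-6,0) [heading=0, draw]
  FD 5: (-6,0) -> (-1,0) [heading=0, draw]
  -- iteration 4/6 --
  LT 135: heading 0 -> 135
  LT 45: heading 135 -> 180
  FD 1: (-1,0) -> (-2,0) [heading=180, draw]
  FD 5: (-2,0) -> (-7,0) [heading=180, draw]
  -- iteration 5/6 --
  LT 135: heading 180 -> 315
  LT 45: heading 315 -> 0
  FD 1: (-7,0) -> (-6,0) [heading=0, draw]
  FD 5: (-6,0) -> (-1,0) [heading=0, draw]
  -- iteration 6/6 --
  LT 135: heading 0 -> 135
  LT 45: heading 135 -> 180
  FD 1: (-1,0) -> (-2,0) [heading=180, draw]
  FD 5: (-2,0) -> (-7,0) [heading=180, draw]
]
FD 8: (-7,0) -> (-15,0) [heading=180, draw]
BK 18: (-15,0) -> (3,0) [heading=180, draw]
Final: pos=(3,0), heading=180, 14 segment(s) drawn

Segment endpoints: x in {-15, -7, -6, -2, -1, 3}, y in {0, 0, 0, 0, 0, 0, 0, 0, 0, 0, 0, 0, 0, 0, 0}
xmin=-15, ymin=0, xmax=3, ymax=0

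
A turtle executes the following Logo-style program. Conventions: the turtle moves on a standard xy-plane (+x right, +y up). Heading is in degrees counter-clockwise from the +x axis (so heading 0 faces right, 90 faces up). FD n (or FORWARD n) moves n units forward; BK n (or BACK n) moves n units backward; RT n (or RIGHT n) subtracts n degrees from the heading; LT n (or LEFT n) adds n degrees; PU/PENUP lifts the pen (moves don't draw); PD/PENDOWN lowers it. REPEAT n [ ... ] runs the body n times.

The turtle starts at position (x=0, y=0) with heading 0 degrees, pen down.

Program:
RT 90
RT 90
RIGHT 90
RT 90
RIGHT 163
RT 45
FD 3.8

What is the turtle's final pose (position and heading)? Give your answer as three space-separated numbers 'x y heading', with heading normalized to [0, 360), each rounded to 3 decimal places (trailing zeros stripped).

Answer: -3.355 1.784 152

Derivation:
Executing turtle program step by step:
Start: pos=(0,0), heading=0, pen down
RT 90: heading 0 -> 270
RT 90: heading 270 -> 180
RT 90: heading 180 -> 90
RT 90: heading 90 -> 0
RT 163: heading 0 -> 197
RT 45: heading 197 -> 152
FD 3.8: (0,0) -> (-3.355,1.784) [heading=152, draw]
Final: pos=(-3.355,1.784), heading=152, 1 segment(s) drawn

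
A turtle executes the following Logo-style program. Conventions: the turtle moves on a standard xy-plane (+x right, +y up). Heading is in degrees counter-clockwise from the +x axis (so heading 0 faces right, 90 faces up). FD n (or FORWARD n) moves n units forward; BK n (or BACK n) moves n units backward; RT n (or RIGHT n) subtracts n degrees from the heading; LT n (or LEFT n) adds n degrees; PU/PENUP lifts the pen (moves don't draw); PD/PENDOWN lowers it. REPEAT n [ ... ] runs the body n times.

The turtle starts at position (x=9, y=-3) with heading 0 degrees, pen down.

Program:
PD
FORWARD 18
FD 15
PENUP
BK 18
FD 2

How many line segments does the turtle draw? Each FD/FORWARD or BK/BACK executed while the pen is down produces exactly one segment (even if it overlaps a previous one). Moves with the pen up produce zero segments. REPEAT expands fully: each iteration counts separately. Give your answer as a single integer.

Answer: 2

Derivation:
Executing turtle program step by step:
Start: pos=(9,-3), heading=0, pen down
PD: pen down
FD 18: (9,-3) -> (27,-3) [heading=0, draw]
FD 15: (27,-3) -> (42,-3) [heading=0, draw]
PU: pen up
BK 18: (42,-3) -> (24,-3) [heading=0, move]
FD 2: (24,-3) -> (26,-3) [heading=0, move]
Final: pos=(26,-3), heading=0, 2 segment(s) drawn
Segments drawn: 2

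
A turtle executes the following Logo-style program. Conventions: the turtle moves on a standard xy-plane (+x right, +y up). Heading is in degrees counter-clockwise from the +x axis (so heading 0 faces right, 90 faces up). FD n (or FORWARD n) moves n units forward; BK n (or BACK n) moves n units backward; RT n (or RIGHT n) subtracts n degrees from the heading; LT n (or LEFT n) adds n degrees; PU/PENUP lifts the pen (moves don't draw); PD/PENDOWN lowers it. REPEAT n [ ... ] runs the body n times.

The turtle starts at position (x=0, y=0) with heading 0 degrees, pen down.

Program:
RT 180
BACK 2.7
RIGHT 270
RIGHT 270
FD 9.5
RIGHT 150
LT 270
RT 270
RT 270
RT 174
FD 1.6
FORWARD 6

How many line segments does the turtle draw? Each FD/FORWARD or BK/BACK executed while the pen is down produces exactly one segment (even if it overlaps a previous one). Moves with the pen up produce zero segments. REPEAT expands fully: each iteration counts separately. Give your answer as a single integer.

Executing turtle program step by step:
Start: pos=(0,0), heading=0, pen down
RT 180: heading 0 -> 180
BK 2.7: (0,0) -> (2.7,0) [heading=180, draw]
RT 270: heading 180 -> 270
RT 270: heading 270 -> 0
FD 9.5: (2.7,0) -> (12.2,0) [heading=0, draw]
RT 150: heading 0 -> 210
LT 270: heading 210 -> 120
RT 270: heading 120 -> 210
RT 270: heading 210 -> 300
RT 174: heading 300 -> 126
FD 1.6: (12.2,0) -> (11.26,1.294) [heading=126, draw]
FD 6: (11.26,1.294) -> (7.733,6.149) [heading=126, draw]
Final: pos=(7.733,6.149), heading=126, 4 segment(s) drawn
Segments drawn: 4

Answer: 4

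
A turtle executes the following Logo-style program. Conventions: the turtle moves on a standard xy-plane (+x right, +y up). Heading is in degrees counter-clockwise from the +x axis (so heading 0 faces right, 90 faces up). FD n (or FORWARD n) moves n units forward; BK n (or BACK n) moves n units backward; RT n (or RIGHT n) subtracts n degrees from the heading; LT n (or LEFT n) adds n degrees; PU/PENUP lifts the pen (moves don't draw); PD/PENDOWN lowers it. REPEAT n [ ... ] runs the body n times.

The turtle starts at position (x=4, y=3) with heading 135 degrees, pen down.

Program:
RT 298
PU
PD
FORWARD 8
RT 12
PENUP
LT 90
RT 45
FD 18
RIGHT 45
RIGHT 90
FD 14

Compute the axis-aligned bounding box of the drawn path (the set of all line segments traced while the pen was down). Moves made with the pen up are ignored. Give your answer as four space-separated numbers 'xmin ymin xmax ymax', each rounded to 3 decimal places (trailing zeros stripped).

Executing turtle program step by step:
Start: pos=(4,3), heading=135, pen down
RT 298: heading 135 -> 197
PU: pen up
PD: pen down
FD 8: (4,3) -> (-3.65,0.661) [heading=197, draw]
RT 12: heading 197 -> 185
PU: pen up
LT 90: heading 185 -> 275
RT 45: heading 275 -> 230
FD 18: (-3.65,0.661) -> (-15.221,-13.128) [heading=230, move]
RT 45: heading 230 -> 185
RT 90: heading 185 -> 95
FD 14: (-15.221,-13.128) -> (-16.441,0.819) [heading=95, move]
Final: pos=(-16.441,0.819), heading=95, 1 segment(s) drawn

Segment endpoints: x in {-3.65, 4}, y in {0.661, 3}
xmin=-3.65, ymin=0.661, xmax=4, ymax=3

Answer: -3.65 0.661 4 3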